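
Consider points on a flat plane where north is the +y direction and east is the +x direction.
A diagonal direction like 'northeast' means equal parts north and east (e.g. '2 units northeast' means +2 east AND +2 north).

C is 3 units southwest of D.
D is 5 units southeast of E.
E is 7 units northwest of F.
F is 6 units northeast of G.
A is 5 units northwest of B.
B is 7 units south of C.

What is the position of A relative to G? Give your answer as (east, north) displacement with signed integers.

Place G at the origin (east=0, north=0).
  F is 6 units northeast of G: delta (east=+6, north=+6); F at (east=6, north=6).
  E is 7 units northwest of F: delta (east=-7, north=+7); E at (east=-1, north=13).
  D is 5 units southeast of E: delta (east=+5, north=-5); D at (east=4, north=8).
  C is 3 units southwest of D: delta (east=-3, north=-3); C at (east=1, north=5).
  B is 7 units south of C: delta (east=+0, north=-7); B at (east=1, north=-2).
  A is 5 units northwest of B: delta (east=-5, north=+5); A at (east=-4, north=3).
Therefore A relative to G: (east=-4, north=3).

Answer: A is at (east=-4, north=3) relative to G.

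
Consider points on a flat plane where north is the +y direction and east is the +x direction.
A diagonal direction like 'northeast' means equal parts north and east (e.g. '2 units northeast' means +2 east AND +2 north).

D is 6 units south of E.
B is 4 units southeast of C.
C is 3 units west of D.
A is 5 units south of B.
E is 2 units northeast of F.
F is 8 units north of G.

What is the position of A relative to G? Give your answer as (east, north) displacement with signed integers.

Answer: A is at (east=3, north=-5) relative to G.

Derivation:
Place G at the origin (east=0, north=0).
  F is 8 units north of G: delta (east=+0, north=+8); F at (east=0, north=8).
  E is 2 units northeast of F: delta (east=+2, north=+2); E at (east=2, north=10).
  D is 6 units south of E: delta (east=+0, north=-6); D at (east=2, north=4).
  C is 3 units west of D: delta (east=-3, north=+0); C at (east=-1, north=4).
  B is 4 units southeast of C: delta (east=+4, north=-4); B at (east=3, north=0).
  A is 5 units south of B: delta (east=+0, north=-5); A at (east=3, north=-5).
Therefore A relative to G: (east=3, north=-5).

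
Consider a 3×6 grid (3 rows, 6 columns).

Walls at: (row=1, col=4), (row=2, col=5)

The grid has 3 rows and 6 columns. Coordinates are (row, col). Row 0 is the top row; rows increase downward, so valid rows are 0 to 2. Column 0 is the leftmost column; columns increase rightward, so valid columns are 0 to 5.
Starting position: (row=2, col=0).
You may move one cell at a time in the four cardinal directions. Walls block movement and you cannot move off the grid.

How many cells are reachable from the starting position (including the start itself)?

Answer: Reachable cells: 16

Derivation:
BFS flood-fill from (row=2, col=0):
  Distance 0: (row=2, col=0)
  Distance 1: (row=1, col=0), (row=2, col=1)
  Distance 2: (row=0, col=0), (row=1, col=1), (row=2, col=2)
  Distance 3: (row=0, col=1), (row=1, col=2), (row=2, col=3)
  Distance 4: (row=0, col=2), (row=1, col=3), (row=2, col=4)
  Distance 5: (row=0, col=3)
  Distance 6: (row=0, col=4)
  Distance 7: (row=0, col=5)
  Distance 8: (row=1, col=5)
Total reachable: 16 (grid has 16 open cells total)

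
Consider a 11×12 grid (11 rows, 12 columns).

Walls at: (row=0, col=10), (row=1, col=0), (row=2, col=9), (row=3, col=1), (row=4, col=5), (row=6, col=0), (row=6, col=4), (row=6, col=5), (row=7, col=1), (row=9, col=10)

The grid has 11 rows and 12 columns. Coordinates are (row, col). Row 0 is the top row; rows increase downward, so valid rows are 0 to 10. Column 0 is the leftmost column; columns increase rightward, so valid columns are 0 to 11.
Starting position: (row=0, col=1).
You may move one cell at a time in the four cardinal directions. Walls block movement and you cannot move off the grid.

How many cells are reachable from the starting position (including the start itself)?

Answer: Reachable cells: 122

Derivation:
BFS flood-fill from (row=0, col=1):
  Distance 0: (row=0, col=1)
  Distance 1: (row=0, col=0), (row=0, col=2), (row=1, col=1)
  Distance 2: (row=0, col=3), (row=1, col=2), (row=2, col=1)
  Distance 3: (row=0, col=4), (row=1, col=3), (row=2, col=0), (row=2, col=2)
  Distance 4: (row=0, col=5), (row=1, col=4), (row=2, col=3), (row=3, col=0), (row=3, col=2)
  Distance 5: (row=0, col=6), (row=1, col=5), (row=2, col=4), (row=3, col=3), (row=4, col=0), (row=4, col=2)
  Distance 6: (row=0, col=7), (row=1, col=6), (row=2, col=5), (row=3, col=4), (row=4, col=1), (row=4, col=3), (row=5, col=0), (row=5, col=2)
  Distance 7: (row=0, col=8), (row=1, col=7), (row=2, col=6), (row=3, col=5), (row=4, col=4), (row=5, col=1), (row=5, col=3), (row=6, col=2)
  Distance 8: (row=0, col=9), (row=1, col=8), (row=2, col=7), (row=3, col=6), (row=5, col=4), (row=6, col=1), (row=6, col=3), (row=7, col=2)
  Distance 9: (row=1, col=9), (row=2, col=8), (row=3, col=7), (row=4, col=6), (row=5, col=5), (row=7, col=3), (row=8, col=2)
  Distance 10: (row=1, col=10), (row=3, col=8), (row=4, col=7), (row=5, col=6), (row=7, col=4), (row=8, col=1), (row=8, col=3), (row=9, col=2)
  Distance 11: (row=1, col=11), (row=2, col=10), (row=3, col=9), (row=4, col=8), (row=5, col=7), (row=6, col=6), (row=7, col=5), (row=8, col=0), (row=8, col=4), (row=9, col=1), (row=9, col=3), (row=10, col=2)
  Distance 12: (row=0, col=11), (row=2, col=11), (row=3, col=10), (row=4, col=9), (row=5, col=8), (row=6, col=7), (row=7, col=0), (row=7, col=6), (row=8, col=5), (row=9, col=0), (row=9, col=4), (row=10, col=1), (row=10, col=3)
  Distance 13: (row=3, col=11), (row=4, col=10), (row=5, col=9), (row=6, col=8), (row=7, col=7), (row=8, col=6), (row=9, col=5), (row=10, col=0), (row=10, col=4)
  Distance 14: (row=4, col=11), (row=5, col=10), (row=6, col=9), (row=7, col=8), (row=8, col=7), (row=9, col=6), (row=10, col=5)
  Distance 15: (row=5, col=11), (row=6, col=10), (row=7, col=9), (row=8, col=8), (row=9, col=7), (row=10, col=6)
  Distance 16: (row=6, col=11), (row=7, col=10), (row=8, col=9), (row=9, col=8), (row=10, col=7)
  Distance 17: (row=7, col=11), (row=8, col=10), (row=9, col=9), (row=10, col=8)
  Distance 18: (row=8, col=11), (row=10, col=9)
  Distance 19: (row=9, col=11), (row=10, col=10)
  Distance 20: (row=10, col=11)
Total reachable: 122 (grid has 122 open cells total)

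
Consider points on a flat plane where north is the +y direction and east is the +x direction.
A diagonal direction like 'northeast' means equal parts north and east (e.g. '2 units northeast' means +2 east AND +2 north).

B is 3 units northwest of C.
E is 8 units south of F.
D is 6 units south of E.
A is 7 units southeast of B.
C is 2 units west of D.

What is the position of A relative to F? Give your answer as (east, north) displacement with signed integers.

Answer: A is at (east=2, north=-18) relative to F.

Derivation:
Place F at the origin (east=0, north=0).
  E is 8 units south of F: delta (east=+0, north=-8); E at (east=0, north=-8).
  D is 6 units south of E: delta (east=+0, north=-6); D at (east=0, north=-14).
  C is 2 units west of D: delta (east=-2, north=+0); C at (east=-2, north=-14).
  B is 3 units northwest of C: delta (east=-3, north=+3); B at (east=-5, north=-11).
  A is 7 units southeast of B: delta (east=+7, north=-7); A at (east=2, north=-18).
Therefore A relative to F: (east=2, north=-18).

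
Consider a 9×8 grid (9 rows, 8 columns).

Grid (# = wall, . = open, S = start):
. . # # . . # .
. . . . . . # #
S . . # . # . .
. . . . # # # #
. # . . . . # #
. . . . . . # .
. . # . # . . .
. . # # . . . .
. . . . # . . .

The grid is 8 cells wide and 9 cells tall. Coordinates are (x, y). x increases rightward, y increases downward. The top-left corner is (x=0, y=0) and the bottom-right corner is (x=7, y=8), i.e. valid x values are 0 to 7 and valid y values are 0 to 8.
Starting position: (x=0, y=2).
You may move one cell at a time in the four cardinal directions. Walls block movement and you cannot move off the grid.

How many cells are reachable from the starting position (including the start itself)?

Answer: Reachable cells: 49

Derivation:
BFS flood-fill from (x=0, y=2):
  Distance 0: (x=0, y=2)
  Distance 1: (x=0, y=1), (x=1, y=2), (x=0, y=3)
  Distance 2: (x=0, y=0), (x=1, y=1), (x=2, y=2), (x=1, y=3), (x=0, y=4)
  Distance 3: (x=1, y=0), (x=2, y=1), (x=2, y=3), (x=0, y=5)
  Distance 4: (x=3, y=1), (x=3, y=3), (x=2, y=4), (x=1, y=5), (x=0, y=6)
  Distance 5: (x=4, y=1), (x=3, y=4), (x=2, y=5), (x=1, y=6), (x=0, y=7)
  Distance 6: (x=4, y=0), (x=5, y=1), (x=4, y=2), (x=4, y=4), (x=3, y=5), (x=1, y=7), (x=0, y=8)
  Distance 7: (x=5, y=0), (x=5, y=4), (x=4, y=5), (x=3, y=6), (x=1, y=8)
  Distance 8: (x=5, y=5), (x=2, y=8)
  Distance 9: (x=5, y=6), (x=3, y=8)
  Distance 10: (x=6, y=6), (x=5, y=7)
  Distance 11: (x=7, y=6), (x=4, y=7), (x=6, y=7), (x=5, y=8)
  Distance 12: (x=7, y=5), (x=7, y=7), (x=6, y=8)
  Distance 13: (x=7, y=8)
Total reachable: 49 (grid has 52 open cells total)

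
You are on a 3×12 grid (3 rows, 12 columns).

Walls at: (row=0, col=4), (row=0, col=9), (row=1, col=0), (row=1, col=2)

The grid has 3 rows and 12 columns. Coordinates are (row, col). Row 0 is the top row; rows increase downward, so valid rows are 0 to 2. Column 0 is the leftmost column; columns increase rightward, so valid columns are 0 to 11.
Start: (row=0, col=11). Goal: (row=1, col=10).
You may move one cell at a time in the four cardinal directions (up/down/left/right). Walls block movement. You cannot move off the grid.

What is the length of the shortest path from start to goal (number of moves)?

Answer: Shortest path length: 2

Derivation:
BFS from (row=0, col=11) until reaching (row=1, col=10):
  Distance 0: (row=0, col=11)
  Distance 1: (row=0, col=10), (row=1, col=11)
  Distance 2: (row=1, col=10), (row=2, col=11)  <- goal reached here
One shortest path (2 moves): (row=0, col=11) -> (row=0, col=10) -> (row=1, col=10)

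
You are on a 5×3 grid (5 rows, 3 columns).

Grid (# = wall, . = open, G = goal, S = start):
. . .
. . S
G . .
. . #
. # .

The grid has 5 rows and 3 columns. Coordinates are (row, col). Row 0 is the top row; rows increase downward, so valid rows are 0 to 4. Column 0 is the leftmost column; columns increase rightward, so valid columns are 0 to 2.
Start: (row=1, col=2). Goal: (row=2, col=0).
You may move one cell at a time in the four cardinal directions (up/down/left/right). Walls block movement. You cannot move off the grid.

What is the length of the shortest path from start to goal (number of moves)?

BFS from (row=1, col=2) until reaching (row=2, col=0):
  Distance 0: (row=1, col=2)
  Distance 1: (row=0, col=2), (row=1, col=1), (row=2, col=2)
  Distance 2: (row=0, col=1), (row=1, col=0), (row=2, col=1)
  Distance 3: (row=0, col=0), (row=2, col=0), (row=3, col=1)  <- goal reached here
One shortest path (3 moves): (row=1, col=2) -> (row=1, col=1) -> (row=1, col=0) -> (row=2, col=0)

Answer: Shortest path length: 3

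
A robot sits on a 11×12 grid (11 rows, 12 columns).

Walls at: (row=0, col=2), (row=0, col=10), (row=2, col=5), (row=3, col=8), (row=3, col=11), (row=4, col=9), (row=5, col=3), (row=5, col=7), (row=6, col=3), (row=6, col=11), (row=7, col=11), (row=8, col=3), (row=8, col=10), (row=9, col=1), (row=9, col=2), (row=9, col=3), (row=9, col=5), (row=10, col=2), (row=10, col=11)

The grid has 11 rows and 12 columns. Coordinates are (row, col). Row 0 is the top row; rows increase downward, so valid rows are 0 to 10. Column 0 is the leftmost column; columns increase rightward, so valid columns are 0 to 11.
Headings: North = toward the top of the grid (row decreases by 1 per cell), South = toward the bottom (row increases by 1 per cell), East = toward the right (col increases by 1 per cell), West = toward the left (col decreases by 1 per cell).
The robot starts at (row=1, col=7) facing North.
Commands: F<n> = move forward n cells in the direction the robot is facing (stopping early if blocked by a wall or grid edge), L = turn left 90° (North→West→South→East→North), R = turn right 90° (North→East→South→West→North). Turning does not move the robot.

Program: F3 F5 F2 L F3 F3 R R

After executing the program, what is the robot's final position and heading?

Answer: Final position: (row=0, col=3), facing East

Derivation:
Start: (row=1, col=7), facing North
  F3: move forward 1/3 (blocked), now at (row=0, col=7)
  F5: move forward 0/5 (blocked), now at (row=0, col=7)
  F2: move forward 0/2 (blocked), now at (row=0, col=7)
  L: turn left, now facing West
  F3: move forward 3, now at (row=0, col=4)
  F3: move forward 1/3 (blocked), now at (row=0, col=3)
  R: turn right, now facing North
  R: turn right, now facing East
Final: (row=0, col=3), facing East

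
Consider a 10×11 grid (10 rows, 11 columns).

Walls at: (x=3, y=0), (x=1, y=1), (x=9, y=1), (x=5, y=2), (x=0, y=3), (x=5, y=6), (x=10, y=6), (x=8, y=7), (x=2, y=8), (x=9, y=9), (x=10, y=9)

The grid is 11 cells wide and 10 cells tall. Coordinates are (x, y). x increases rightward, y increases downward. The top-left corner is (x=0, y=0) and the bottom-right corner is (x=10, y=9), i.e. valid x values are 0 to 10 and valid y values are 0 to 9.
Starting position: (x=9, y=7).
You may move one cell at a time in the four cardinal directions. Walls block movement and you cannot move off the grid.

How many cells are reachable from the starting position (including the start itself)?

BFS flood-fill from (x=9, y=7):
  Distance 0: (x=9, y=7)
  Distance 1: (x=9, y=6), (x=10, y=7), (x=9, y=8)
  Distance 2: (x=9, y=5), (x=8, y=6), (x=8, y=8), (x=10, y=8)
  Distance 3: (x=9, y=4), (x=8, y=5), (x=10, y=5), (x=7, y=6), (x=7, y=8), (x=8, y=9)
  Distance 4: (x=9, y=3), (x=8, y=4), (x=10, y=4), (x=7, y=5), (x=6, y=6), (x=7, y=7), (x=6, y=8), (x=7, y=9)
  Distance 5: (x=9, y=2), (x=8, y=3), (x=10, y=3), (x=7, y=4), (x=6, y=5), (x=6, y=7), (x=5, y=8), (x=6, y=9)
  Distance 6: (x=8, y=2), (x=10, y=2), (x=7, y=3), (x=6, y=4), (x=5, y=5), (x=5, y=7), (x=4, y=8), (x=5, y=9)
  Distance 7: (x=8, y=1), (x=10, y=1), (x=7, y=2), (x=6, y=3), (x=5, y=4), (x=4, y=5), (x=4, y=7), (x=3, y=8), (x=4, y=9)
  Distance 8: (x=8, y=0), (x=10, y=0), (x=7, y=1), (x=6, y=2), (x=5, y=3), (x=4, y=4), (x=3, y=5), (x=4, y=6), (x=3, y=7), (x=3, y=9)
  Distance 9: (x=7, y=0), (x=9, y=0), (x=6, y=1), (x=4, y=3), (x=3, y=4), (x=2, y=5), (x=3, y=6), (x=2, y=7), (x=2, y=9)
  Distance 10: (x=6, y=0), (x=5, y=1), (x=4, y=2), (x=3, y=3), (x=2, y=4), (x=1, y=5), (x=2, y=6), (x=1, y=7), (x=1, y=9)
  Distance 11: (x=5, y=0), (x=4, y=1), (x=3, y=2), (x=2, y=3), (x=1, y=4), (x=0, y=5), (x=1, y=6), (x=0, y=7), (x=1, y=8), (x=0, y=9)
  Distance 12: (x=4, y=0), (x=3, y=1), (x=2, y=2), (x=1, y=3), (x=0, y=4), (x=0, y=6), (x=0, y=8)
  Distance 13: (x=2, y=1), (x=1, y=2)
  Distance 14: (x=2, y=0), (x=0, y=2)
  Distance 15: (x=1, y=0), (x=0, y=1)
  Distance 16: (x=0, y=0)
Total reachable: 99 (grid has 99 open cells total)

Answer: Reachable cells: 99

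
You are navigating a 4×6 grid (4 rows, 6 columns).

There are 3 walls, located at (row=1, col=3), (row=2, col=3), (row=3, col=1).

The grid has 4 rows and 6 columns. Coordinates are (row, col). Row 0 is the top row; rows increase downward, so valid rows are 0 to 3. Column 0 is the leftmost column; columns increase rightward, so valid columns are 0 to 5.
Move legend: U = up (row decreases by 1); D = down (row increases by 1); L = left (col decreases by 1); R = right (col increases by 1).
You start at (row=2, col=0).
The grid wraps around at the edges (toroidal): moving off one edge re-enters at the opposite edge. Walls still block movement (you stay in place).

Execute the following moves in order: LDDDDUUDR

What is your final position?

Start: (row=2, col=0)
  L (left): (row=2, col=0) -> (row=2, col=5)
  D (down): (row=2, col=5) -> (row=3, col=5)
  D (down): (row=3, col=5) -> (row=0, col=5)
  D (down): (row=0, col=5) -> (row=1, col=5)
  D (down): (row=1, col=5) -> (row=2, col=5)
  U (up): (row=2, col=5) -> (row=1, col=5)
  U (up): (row=1, col=5) -> (row=0, col=5)
  D (down): (row=0, col=5) -> (row=1, col=5)
  R (right): (row=1, col=5) -> (row=1, col=0)
Final: (row=1, col=0)

Answer: Final position: (row=1, col=0)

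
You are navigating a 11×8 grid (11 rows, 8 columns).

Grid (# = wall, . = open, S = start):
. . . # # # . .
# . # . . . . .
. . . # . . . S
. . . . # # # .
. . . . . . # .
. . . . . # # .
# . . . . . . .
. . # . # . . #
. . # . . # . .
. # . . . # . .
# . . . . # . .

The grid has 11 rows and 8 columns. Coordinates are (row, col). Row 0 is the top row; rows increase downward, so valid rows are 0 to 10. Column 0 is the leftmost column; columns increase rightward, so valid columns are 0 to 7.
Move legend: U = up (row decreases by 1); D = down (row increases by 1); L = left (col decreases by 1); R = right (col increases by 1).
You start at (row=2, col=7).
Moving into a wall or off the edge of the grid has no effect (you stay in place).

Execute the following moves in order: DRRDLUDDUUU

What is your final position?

Start: (row=2, col=7)
  D (down): (row=2, col=7) -> (row=3, col=7)
  R (right): blocked, stay at (row=3, col=7)
  R (right): blocked, stay at (row=3, col=7)
  D (down): (row=3, col=7) -> (row=4, col=7)
  L (left): blocked, stay at (row=4, col=7)
  U (up): (row=4, col=7) -> (row=3, col=7)
  D (down): (row=3, col=7) -> (row=4, col=7)
  D (down): (row=4, col=7) -> (row=5, col=7)
  U (up): (row=5, col=7) -> (row=4, col=7)
  U (up): (row=4, col=7) -> (row=3, col=7)
  U (up): (row=3, col=7) -> (row=2, col=7)
Final: (row=2, col=7)

Answer: Final position: (row=2, col=7)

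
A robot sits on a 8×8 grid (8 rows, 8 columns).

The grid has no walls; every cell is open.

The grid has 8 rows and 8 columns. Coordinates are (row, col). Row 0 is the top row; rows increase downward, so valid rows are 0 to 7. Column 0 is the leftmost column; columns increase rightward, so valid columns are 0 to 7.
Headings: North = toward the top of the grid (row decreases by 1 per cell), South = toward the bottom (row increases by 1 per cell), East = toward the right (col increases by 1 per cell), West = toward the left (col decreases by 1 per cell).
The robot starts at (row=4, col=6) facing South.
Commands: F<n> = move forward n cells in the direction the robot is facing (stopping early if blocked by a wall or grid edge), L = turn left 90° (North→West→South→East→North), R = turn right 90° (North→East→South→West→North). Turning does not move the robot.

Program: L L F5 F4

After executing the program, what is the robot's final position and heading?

Answer: Final position: (row=0, col=6), facing North

Derivation:
Start: (row=4, col=6), facing South
  L: turn left, now facing East
  L: turn left, now facing North
  F5: move forward 4/5 (blocked), now at (row=0, col=6)
  F4: move forward 0/4 (blocked), now at (row=0, col=6)
Final: (row=0, col=6), facing North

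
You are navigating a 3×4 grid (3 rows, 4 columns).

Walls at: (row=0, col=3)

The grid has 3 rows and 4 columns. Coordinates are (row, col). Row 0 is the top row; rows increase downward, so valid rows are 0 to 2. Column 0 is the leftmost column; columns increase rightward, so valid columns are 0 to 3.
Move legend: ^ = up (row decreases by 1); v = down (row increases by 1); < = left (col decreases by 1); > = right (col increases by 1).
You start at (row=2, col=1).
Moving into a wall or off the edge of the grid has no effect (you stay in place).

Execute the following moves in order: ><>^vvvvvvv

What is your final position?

Start: (row=2, col=1)
  > (right): (row=2, col=1) -> (row=2, col=2)
  < (left): (row=2, col=2) -> (row=2, col=1)
  > (right): (row=2, col=1) -> (row=2, col=2)
  ^ (up): (row=2, col=2) -> (row=1, col=2)
  v (down): (row=1, col=2) -> (row=2, col=2)
  [×6]v (down): blocked, stay at (row=2, col=2)
Final: (row=2, col=2)

Answer: Final position: (row=2, col=2)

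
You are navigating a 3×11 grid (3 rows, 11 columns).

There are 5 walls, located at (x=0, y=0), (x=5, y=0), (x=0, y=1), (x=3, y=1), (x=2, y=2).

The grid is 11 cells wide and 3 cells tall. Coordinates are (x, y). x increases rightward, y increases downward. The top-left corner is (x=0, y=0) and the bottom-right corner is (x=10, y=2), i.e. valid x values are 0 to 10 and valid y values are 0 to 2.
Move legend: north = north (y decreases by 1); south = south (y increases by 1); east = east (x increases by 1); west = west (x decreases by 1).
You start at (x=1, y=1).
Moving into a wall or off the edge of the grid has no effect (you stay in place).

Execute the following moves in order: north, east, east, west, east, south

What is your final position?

Answer: Final position: (x=3, y=0)

Derivation:
Start: (x=1, y=1)
  north (north): (x=1, y=1) -> (x=1, y=0)
  east (east): (x=1, y=0) -> (x=2, y=0)
  east (east): (x=2, y=0) -> (x=3, y=0)
  west (west): (x=3, y=0) -> (x=2, y=0)
  east (east): (x=2, y=0) -> (x=3, y=0)
  south (south): blocked, stay at (x=3, y=0)
Final: (x=3, y=0)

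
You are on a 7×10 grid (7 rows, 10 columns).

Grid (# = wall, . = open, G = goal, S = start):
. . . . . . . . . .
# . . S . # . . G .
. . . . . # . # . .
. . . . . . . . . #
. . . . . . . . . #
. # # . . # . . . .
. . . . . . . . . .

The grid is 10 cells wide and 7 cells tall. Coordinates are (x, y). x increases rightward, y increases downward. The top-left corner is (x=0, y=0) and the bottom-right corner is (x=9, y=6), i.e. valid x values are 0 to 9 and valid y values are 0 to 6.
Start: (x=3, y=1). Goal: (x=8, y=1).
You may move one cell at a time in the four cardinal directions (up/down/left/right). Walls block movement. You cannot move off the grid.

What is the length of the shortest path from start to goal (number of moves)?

BFS from (x=3, y=1) until reaching (x=8, y=1):
  Distance 0: (x=3, y=1)
  Distance 1: (x=3, y=0), (x=2, y=1), (x=4, y=1), (x=3, y=2)
  Distance 2: (x=2, y=0), (x=4, y=0), (x=1, y=1), (x=2, y=2), (x=4, y=2), (x=3, y=3)
  Distance 3: (x=1, y=0), (x=5, y=0), (x=1, y=2), (x=2, y=3), (x=4, y=3), (x=3, y=4)
  Distance 4: (x=0, y=0), (x=6, y=0), (x=0, y=2), (x=1, y=3), (x=5, y=3), (x=2, y=4), (x=4, y=4), (x=3, y=5)
  Distance 5: (x=7, y=0), (x=6, y=1), (x=0, y=3), (x=6, y=3), (x=1, y=4), (x=5, y=4), (x=4, y=5), (x=3, y=6)
  Distance 6: (x=8, y=0), (x=7, y=1), (x=6, y=2), (x=7, y=3), (x=0, y=4), (x=6, y=4), (x=2, y=6), (x=4, y=6)
  Distance 7: (x=9, y=0), (x=8, y=1), (x=8, y=3), (x=7, y=4), (x=0, y=5), (x=6, y=5), (x=1, y=6), (x=5, y=6)  <- goal reached here
One shortest path (7 moves): (x=3, y=1) -> (x=4, y=1) -> (x=4, y=0) -> (x=5, y=0) -> (x=6, y=0) -> (x=7, y=0) -> (x=8, y=0) -> (x=8, y=1)

Answer: Shortest path length: 7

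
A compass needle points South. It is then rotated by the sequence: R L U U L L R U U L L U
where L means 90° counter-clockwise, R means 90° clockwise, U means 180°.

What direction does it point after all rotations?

Start: South
  R (right (90° clockwise)) -> West
  L (left (90° counter-clockwise)) -> South
  U (U-turn (180°)) -> North
  U (U-turn (180°)) -> South
  L (left (90° counter-clockwise)) -> East
  L (left (90° counter-clockwise)) -> North
  R (right (90° clockwise)) -> East
  U (U-turn (180°)) -> West
  U (U-turn (180°)) -> East
  L (left (90° counter-clockwise)) -> North
  L (left (90° counter-clockwise)) -> West
  U (U-turn (180°)) -> East
Final: East

Answer: Final heading: East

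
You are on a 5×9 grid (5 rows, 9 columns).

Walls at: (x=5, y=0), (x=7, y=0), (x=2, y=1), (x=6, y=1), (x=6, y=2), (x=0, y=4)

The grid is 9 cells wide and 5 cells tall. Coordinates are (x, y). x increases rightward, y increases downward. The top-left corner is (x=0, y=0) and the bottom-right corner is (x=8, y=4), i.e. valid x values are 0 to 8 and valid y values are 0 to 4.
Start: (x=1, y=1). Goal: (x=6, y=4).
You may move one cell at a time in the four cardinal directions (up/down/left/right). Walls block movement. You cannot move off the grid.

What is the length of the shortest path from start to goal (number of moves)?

BFS from (x=1, y=1) until reaching (x=6, y=4):
  Distance 0: (x=1, y=1)
  Distance 1: (x=1, y=0), (x=0, y=1), (x=1, y=2)
  Distance 2: (x=0, y=0), (x=2, y=0), (x=0, y=2), (x=2, y=2), (x=1, y=3)
  Distance 3: (x=3, y=0), (x=3, y=2), (x=0, y=3), (x=2, y=3), (x=1, y=4)
  Distance 4: (x=4, y=0), (x=3, y=1), (x=4, y=2), (x=3, y=3), (x=2, y=4)
  Distance 5: (x=4, y=1), (x=5, y=2), (x=4, y=3), (x=3, y=4)
  Distance 6: (x=5, y=1), (x=5, y=3), (x=4, y=4)
  Distance 7: (x=6, y=3), (x=5, y=4)
  Distance 8: (x=7, y=3), (x=6, y=4)  <- goal reached here
One shortest path (8 moves): (x=1, y=1) -> (x=1, y=2) -> (x=2, y=2) -> (x=3, y=2) -> (x=4, y=2) -> (x=5, y=2) -> (x=5, y=3) -> (x=6, y=3) -> (x=6, y=4)

Answer: Shortest path length: 8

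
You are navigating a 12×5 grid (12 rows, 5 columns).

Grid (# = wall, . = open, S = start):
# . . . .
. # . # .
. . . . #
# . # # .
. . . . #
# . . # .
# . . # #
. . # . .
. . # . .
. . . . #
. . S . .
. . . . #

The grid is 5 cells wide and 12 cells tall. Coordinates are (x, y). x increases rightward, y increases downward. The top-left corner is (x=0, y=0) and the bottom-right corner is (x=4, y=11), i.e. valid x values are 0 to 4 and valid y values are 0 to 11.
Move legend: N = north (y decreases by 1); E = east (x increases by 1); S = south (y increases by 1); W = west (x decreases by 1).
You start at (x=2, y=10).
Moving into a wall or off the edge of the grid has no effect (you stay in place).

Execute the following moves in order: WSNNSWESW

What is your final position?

Start: (x=2, y=10)
  W (west): (x=2, y=10) -> (x=1, y=10)
  S (south): (x=1, y=10) -> (x=1, y=11)
  N (north): (x=1, y=11) -> (x=1, y=10)
  N (north): (x=1, y=10) -> (x=1, y=9)
  S (south): (x=1, y=9) -> (x=1, y=10)
  W (west): (x=1, y=10) -> (x=0, y=10)
  E (east): (x=0, y=10) -> (x=1, y=10)
  S (south): (x=1, y=10) -> (x=1, y=11)
  W (west): (x=1, y=11) -> (x=0, y=11)
Final: (x=0, y=11)

Answer: Final position: (x=0, y=11)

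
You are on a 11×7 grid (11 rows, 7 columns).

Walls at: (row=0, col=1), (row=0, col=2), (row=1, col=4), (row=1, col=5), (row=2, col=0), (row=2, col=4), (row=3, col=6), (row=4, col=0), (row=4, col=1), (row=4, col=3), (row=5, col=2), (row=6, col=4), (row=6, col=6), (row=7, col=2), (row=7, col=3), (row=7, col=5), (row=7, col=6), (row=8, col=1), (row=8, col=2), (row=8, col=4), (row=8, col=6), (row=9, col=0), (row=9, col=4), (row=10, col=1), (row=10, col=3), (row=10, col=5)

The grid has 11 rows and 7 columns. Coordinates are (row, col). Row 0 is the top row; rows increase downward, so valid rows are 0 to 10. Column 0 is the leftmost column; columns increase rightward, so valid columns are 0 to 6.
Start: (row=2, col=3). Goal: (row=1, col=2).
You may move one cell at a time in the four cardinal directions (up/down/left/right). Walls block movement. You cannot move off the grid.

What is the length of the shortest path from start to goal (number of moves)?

BFS from (row=2, col=3) until reaching (row=1, col=2):
  Distance 0: (row=2, col=3)
  Distance 1: (row=1, col=3), (row=2, col=2), (row=3, col=3)
  Distance 2: (row=0, col=3), (row=1, col=2), (row=2, col=1), (row=3, col=2), (row=3, col=4)  <- goal reached here
One shortest path (2 moves): (row=2, col=3) -> (row=2, col=2) -> (row=1, col=2)

Answer: Shortest path length: 2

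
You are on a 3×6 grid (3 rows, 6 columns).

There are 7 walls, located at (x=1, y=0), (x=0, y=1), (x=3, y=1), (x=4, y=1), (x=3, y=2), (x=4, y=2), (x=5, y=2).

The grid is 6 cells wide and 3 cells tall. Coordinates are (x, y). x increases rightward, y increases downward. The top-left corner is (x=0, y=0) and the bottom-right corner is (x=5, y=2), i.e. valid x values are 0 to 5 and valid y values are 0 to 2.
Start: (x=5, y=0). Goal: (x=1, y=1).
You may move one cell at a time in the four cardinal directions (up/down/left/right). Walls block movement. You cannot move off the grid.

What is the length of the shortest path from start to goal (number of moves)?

BFS from (x=5, y=0) until reaching (x=1, y=1):
  Distance 0: (x=5, y=0)
  Distance 1: (x=4, y=0), (x=5, y=1)
  Distance 2: (x=3, y=0)
  Distance 3: (x=2, y=0)
  Distance 4: (x=2, y=1)
  Distance 5: (x=1, y=1), (x=2, y=2)  <- goal reached here
One shortest path (5 moves): (x=5, y=0) -> (x=4, y=0) -> (x=3, y=0) -> (x=2, y=0) -> (x=2, y=1) -> (x=1, y=1)

Answer: Shortest path length: 5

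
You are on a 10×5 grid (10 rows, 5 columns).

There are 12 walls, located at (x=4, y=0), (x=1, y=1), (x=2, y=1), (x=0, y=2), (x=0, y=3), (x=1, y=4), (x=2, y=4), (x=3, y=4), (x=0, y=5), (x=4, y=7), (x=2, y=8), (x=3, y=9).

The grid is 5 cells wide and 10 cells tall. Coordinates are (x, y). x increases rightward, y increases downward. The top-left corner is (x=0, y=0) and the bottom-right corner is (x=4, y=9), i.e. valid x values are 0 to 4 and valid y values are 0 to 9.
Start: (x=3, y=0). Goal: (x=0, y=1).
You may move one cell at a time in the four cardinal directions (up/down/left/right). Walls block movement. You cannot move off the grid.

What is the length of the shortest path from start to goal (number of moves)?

BFS from (x=3, y=0) until reaching (x=0, y=1):
  Distance 0: (x=3, y=0)
  Distance 1: (x=2, y=0), (x=3, y=1)
  Distance 2: (x=1, y=0), (x=4, y=1), (x=3, y=2)
  Distance 3: (x=0, y=0), (x=2, y=2), (x=4, y=2), (x=3, y=3)
  Distance 4: (x=0, y=1), (x=1, y=2), (x=2, y=3), (x=4, y=3)  <- goal reached here
One shortest path (4 moves): (x=3, y=0) -> (x=2, y=0) -> (x=1, y=0) -> (x=0, y=0) -> (x=0, y=1)

Answer: Shortest path length: 4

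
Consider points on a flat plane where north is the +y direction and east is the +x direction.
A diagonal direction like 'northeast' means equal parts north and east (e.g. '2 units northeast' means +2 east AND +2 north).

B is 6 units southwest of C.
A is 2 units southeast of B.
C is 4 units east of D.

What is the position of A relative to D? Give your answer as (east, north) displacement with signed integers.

Place D at the origin (east=0, north=0).
  C is 4 units east of D: delta (east=+4, north=+0); C at (east=4, north=0).
  B is 6 units southwest of C: delta (east=-6, north=-6); B at (east=-2, north=-6).
  A is 2 units southeast of B: delta (east=+2, north=-2); A at (east=0, north=-8).
Therefore A relative to D: (east=0, north=-8).

Answer: A is at (east=0, north=-8) relative to D.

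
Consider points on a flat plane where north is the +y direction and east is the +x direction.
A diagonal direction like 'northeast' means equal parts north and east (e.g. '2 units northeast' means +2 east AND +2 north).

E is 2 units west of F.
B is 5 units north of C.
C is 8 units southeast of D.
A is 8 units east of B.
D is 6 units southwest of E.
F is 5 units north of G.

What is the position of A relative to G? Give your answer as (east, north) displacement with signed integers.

Answer: A is at (east=8, north=-4) relative to G.

Derivation:
Place G at the origin (east=0, north=0).
  F is 5 units north of G: delta (east=+0, north=+5); F at (east=0, north=5).
  E is 2 units west of F: delta (east=-2, north=+0); E at (east=-2, north=5).
  D is 6 units southwest of E: delta (east=-6, north=-6); D at (east=-8, north=-1).
  C is 8 units southeast of D: delta (east=+8, north=-8); C at (east=0, north=-9).
  B is 5 units north of C: delta (east=+0, north=+5); B at (east=0, north=-4).
  A is 8 units east of B: delta (east=+8, north=+0); A at (east=8, north=-4).
Therefore A relative to G: (east=8, north=-4).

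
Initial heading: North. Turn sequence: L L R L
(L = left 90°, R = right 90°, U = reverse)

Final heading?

Start: North
  L (left (90° counter-clockwise)) -> West
  L (left (90° counter-clockwise)) -> South
  R (right (90° clockwise)) -> West
  L (left (90° counter-clockwise)) -> South
Final: South

Answer: Final heading: South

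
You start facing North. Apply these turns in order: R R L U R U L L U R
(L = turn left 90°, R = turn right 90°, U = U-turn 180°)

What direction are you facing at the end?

Answer: Final heading: West

Derivation:
Start: North
  R (right (90° clockwise)) -> East
  R (right (90° clockwise)) -> South
  L (left (90° counter-clockwise)) -> East
  U (U-turn (180°)) -> West
  R (right (90° clockwise)) -> North
  U (U-turn (180°)) -> South
  L (left (90° counter-clockwise)) -> East
  L (left (90° counter-clockwise)) -> North
  U (U-turn (180°)) -> South
  R (right (90° clockwise)) -> West
Final: West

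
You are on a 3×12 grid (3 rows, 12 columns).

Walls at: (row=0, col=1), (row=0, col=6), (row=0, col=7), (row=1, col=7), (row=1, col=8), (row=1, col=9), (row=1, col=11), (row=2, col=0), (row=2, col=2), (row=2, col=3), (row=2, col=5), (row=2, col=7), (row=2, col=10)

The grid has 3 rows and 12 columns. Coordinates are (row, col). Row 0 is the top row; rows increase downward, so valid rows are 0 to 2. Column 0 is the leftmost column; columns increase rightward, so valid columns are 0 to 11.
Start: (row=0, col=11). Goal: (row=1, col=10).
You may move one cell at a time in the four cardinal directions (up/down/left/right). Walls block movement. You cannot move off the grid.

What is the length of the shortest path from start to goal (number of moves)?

Answer: Shortest path length: 2

Derivation:
BFS from (row=0, col=11) until reaching (row=1, col=10):
  Distance 0: (row=0, col=11)
  Distance 1: (row=0, col=10)
  Distance 2: (row=0, col=9), (row=1, col=10)  <- goal reached here
One shortest path (2 moves): (row=0, col=11) -> (row=0, col=10) -> (row=1, col=10)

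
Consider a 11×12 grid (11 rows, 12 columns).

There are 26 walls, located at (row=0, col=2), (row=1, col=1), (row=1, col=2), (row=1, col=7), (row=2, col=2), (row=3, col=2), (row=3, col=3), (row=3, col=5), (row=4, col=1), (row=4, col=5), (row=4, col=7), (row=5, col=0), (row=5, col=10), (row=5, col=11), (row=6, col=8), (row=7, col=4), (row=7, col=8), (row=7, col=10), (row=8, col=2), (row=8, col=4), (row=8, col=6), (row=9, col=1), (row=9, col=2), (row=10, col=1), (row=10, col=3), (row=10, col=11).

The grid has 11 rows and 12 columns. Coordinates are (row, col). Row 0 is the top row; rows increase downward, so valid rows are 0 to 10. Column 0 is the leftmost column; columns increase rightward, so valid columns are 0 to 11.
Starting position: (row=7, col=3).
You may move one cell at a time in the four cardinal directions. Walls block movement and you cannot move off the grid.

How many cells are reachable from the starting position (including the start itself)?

BFS flood-fill from (row=7, col=3):
  Distance 0: (row=7, col=3)
  Distance 1: (row=6, col=3), (row=7, col=2), (row=8, col=3)
  Distance 2: (row=5, col=3), (row=6, col=2), (row=6, col=4), (row=7, col=1), (row=9, col=3)
  Distance 3: (row=4, col=3), (row=5, col=2), (row=5, col=4), (row=6, col=1), (row=6, col=5), (row=7, col=0), (row=8, col=1), (row=9, col=4)
  Distance 4: (row=4, col=2), (row=4, col=4), (row=5, col=1), (row=5, col=5), (row=6, col=0), (row=6, col=6), (row=7, col=5), (row=8, col=0), (row=9, col=5), (row=10, col=4)
  Distance 5: (row=3, col=4), (row=5, col=6), (row=6, col=7), (row=7, col=6), (row=8, col=5), (row=9, col=0), (row=9, col=6), (row=10, col=5)
  Distance 6: (row=2, col=4), (row=4, col=6), (row=5, col=7), (row=7, col=7), (row=9, col=7), (row=10, col=0), (row=10, col=6)
  Distance 7: (row=1, col=4), (row=2, col=3), (row=2, col=5), (row=3, col=6), (row=5, col=8), (row=8, col=7), (row=9, col=8), (row=10, col=7)
  Distance 8: (row=0, col=4), (row=1, col=3), (row=1, col=5), (row=2, col=6), (row=3, col=7), (row=4, col=8), (row=5, col=9), (row=8, col=8), (row=9, col=9), (row=10, col=8)
  Distance 9: (row=0, col=3), (row=0, col=5), (row=1, col=6), (row=2, col=7), (row=3, col=8), (row=4, col=9), (row=6, col=9), (row=8, col=9), (row=9, col=10), (row=10, col=9)
  Distance 10: (row=0, col=6), (row=2, col=8), (row=3, col=9), (row=4, col=10), (row=6, col=10), (row=7, col=9), (row=8, col=10), (row=9, col=11), (row=10, col=10)
  Distance 11: (row=0, col=7), (row=1, col=8), (row=2, col=9), (row=3, col=10), (row=4, col=11), (row=6, col=11), (row=8, col=11)
  Distance 12: (row=0, col=8), (row=1, col=9), (row=2, col=10), (row=3, col=11), (row=7, col=11)
  Distance 13: (row=0, col=9), (row=1, col=10), (row=2, col=11)
  Distance 14: (row=0, col=10), (row=1, col=11)
  Distance 15: (row=0, col=11)
Total reachable: 97 (grid has 106 open cells total)

Answer: Reachable cells: 97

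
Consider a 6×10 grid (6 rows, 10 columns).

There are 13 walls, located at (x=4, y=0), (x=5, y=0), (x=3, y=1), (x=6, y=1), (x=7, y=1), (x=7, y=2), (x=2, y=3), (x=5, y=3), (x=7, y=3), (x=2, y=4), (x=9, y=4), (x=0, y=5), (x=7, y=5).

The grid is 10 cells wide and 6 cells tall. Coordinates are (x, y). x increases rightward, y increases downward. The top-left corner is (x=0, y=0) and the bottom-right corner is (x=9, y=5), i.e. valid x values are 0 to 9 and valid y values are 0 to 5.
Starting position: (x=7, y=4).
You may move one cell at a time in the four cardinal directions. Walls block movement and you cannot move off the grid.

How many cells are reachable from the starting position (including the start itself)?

BFS flood-fill from (x=7, y=4):
  Distance 0: (x=7, y=4)
  Distance 1: (x=6, y=4), (x=8, y=4)
  Distance 2: (x=6, y=3), (x=8, y=3), (x=5, y=4), (x=6, y=5), (x=8, y=5)
  Distance 3: (x=6, y=2), (x=8, y=2), (x=9, y=3), (x=4, y=4), (x=5, y=5), (x=9, y=5)
  Distance 4: (x=8, y=1), (x=5, y=2), (x=9, y=2), (x=4, y=3), (x=3, y=4), (x=4, y=5)
  Distance 5: (x=8, y=0), (x=5, y=1), (x=9, y=1), (x=4, y=2), (x=3, y=3), (x=3, y=5)
  Distance 6: (x=7, y=0), (x=9, y=0), (x=4, y=1), (x=3, y=2), (x=2, y=5)
  Distance 7: (x=6, y=0), (x=2, y=2), (x=1, y=5)
  Distance 8: (x=2, y=1), (x=1, y=2), (x=1, y=4)
  Distance 9: (x=2, y=0), (x=1, y=1), (x=0, y=2), (x=1, y=3), (x=0, y=4)
  Distance 10: (x=1, y=0), (x=3, y=0), (x=0, y=1), (x=0, y=3)
  Distance 11: (x=0, y=0)
Total reachable: 47 (grid has 47 open cells total)

Answer: Reachable cells: 47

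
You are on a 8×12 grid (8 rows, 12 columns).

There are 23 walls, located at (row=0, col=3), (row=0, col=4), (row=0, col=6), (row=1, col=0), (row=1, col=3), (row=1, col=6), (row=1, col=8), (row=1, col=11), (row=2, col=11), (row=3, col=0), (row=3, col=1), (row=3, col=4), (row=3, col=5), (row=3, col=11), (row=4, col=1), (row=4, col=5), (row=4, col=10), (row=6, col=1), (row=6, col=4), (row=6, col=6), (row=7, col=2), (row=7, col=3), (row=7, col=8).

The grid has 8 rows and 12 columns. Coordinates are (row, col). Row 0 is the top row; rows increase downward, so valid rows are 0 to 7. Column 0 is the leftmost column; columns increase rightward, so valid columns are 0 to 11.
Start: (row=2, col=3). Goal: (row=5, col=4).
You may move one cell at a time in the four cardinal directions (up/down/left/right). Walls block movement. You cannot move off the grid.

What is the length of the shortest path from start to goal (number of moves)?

BFS from (row=2, col=3) until reaching (row=5, col=4):
  Distance 0: (row=2, col=3)
  Distance 1: (row=2, col=2), (row=2, col=4), (row=3, col=3)
  Distance 2: (row=1, col=2), (row=1, col=4), (row=2, col=1), (row=2, col=5), (row=3, col=2), (row=4, col=3)
  Distance 3: (row=0, col=2), (row=1, col=1), (row=1, col=5), (row=2, col=0), (row=2, col=6), (row=4, col=2), (row=4, col=4), (row=5, col=3)
  Distance 4: (row=0, col=1), (row=0, col=5), (row=2, col=7), (row=3, col=6), (row=5, col=2), (row=5, col=4), (row=6, col=3)  <- goal reached here
One shortest path (4 moves): (row=2, col=3) -> (row=3, col=3) -> (row=4, col=3) -> (row=4, col=4) -> (row=5, col=4)

Answer: Shortest path length: 4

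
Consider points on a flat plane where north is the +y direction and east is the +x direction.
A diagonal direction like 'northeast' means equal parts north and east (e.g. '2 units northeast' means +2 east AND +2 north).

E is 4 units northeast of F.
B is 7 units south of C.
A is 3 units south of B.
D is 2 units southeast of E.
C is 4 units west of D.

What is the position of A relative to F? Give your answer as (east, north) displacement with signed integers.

Place F at the origin (east=0, north=0).
  E is 4 units northeast of F: delta (east=+4, north=+4); E at (east=4, north=4).
  D is 2 units southeast of E: delta (east=+2, north=-2); D at (east=6, north=2).
  C is 4 units west of D: delta (east=-4, north=+0); C at (east=2, north=2).
  B is 7 units south of C: delta (east=+0, north=-7); B at (east=2, north=-5).
  A is 3 units south of B: delta (east=+0, north=-3); A at (east=2, north=-8).
Therefore A relative to F: (east=2, north=-8).

Answer: A is at (east=2, north=-8) relative to F.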